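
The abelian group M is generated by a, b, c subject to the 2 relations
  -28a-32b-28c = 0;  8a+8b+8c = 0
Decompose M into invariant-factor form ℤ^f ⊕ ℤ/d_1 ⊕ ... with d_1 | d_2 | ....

Answer: M ≅ ℤ^1 ⊕ ℤ/4 ⊕ ℤ/8

Derivation:
rank_ℚ(R)=2; free=3−2=1
SNF(R) diag = [4, 8] → torsion [4, 8]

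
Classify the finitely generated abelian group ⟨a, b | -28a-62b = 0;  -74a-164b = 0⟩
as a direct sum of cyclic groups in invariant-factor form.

Answer: M ≅ ℤ/2 ⊕ ℤ/2

Derivation:
rank_ℚ(R)=2; free=2−2=0
SNF(R) diag = [2, 2] → torsion [2, 2]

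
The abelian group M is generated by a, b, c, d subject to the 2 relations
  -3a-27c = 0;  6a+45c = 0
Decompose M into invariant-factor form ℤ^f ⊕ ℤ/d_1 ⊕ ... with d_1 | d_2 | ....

rank_ℚ(R)=2; free=4−2=2
SNF(R) diag = [3, 9] → torsion [3, 9]

Answer: M ≅ ℤ^2 ⊕ ℤ/3 ⊕ ℤ/9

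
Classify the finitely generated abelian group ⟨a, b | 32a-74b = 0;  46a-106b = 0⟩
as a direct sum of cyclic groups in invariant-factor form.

rank_ℚ(R)=2; free=2−2=0
SNF(R) diag = [2, 6] → torsion [2, 6]

Answer: M ≅ ℤ/2 ⊕ ℤ/6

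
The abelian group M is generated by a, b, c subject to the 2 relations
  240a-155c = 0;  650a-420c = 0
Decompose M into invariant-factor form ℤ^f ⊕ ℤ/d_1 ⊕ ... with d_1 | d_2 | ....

rank_ℚ(R)=2; free=3−2=1
SNF(R) diag = [5, 10] → torsion [5, 10]

Answer: M ≅ ℤ^1 ⊕ ℤ/5 ⊕ ℤ/10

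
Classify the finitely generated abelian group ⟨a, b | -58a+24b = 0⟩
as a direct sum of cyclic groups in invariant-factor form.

rank_ℚ(R)=1; free=2−1=1
SNF(R) diag = [2] → torsion [2]

Answer: M ≅ ℤ^1 ⊕ ℤ/2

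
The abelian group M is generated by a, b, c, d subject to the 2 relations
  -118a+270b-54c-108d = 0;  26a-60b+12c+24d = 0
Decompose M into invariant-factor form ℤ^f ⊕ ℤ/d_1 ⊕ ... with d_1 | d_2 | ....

Answer: M ≅ ℤ^2 ⊕ ℤ/2 ⊕ ℤ/6

Derivation:
rank_ℚ(R)=2; free=4−2=2
SNF(R) diag = [2, 6] → torsion [2, 6]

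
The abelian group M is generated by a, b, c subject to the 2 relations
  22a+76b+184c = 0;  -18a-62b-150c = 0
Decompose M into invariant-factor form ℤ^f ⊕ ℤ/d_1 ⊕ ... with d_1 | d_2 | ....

rank_ℚ(R)=2; free=3−2=1
SNF(R) diag = [2, 2] → torsion [2, 2]

Answer: M ≅ ℤ^1 ⊕ ℤ/2 ⊕ ℤ/2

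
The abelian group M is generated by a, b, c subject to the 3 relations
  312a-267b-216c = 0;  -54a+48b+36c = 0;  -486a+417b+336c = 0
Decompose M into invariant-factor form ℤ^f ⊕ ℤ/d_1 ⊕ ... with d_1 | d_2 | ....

Answer: M ≅ ℤ/3 ⊕ ℤ/6 ⊕ ℤ/12

Derivation:
rank_ℚ(R)=3; free=3−3=0
SNF(R) diag = [3, 6, 12] → torsion [3, 6, 12]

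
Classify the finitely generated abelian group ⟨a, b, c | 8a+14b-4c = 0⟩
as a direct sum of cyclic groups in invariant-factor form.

rank_ℚ(R)=1; free=3−1=2
SNF(R) diag = [2] → torsion [2]

Answer: M ≅ ℤ^2 ⊕ ℤ/2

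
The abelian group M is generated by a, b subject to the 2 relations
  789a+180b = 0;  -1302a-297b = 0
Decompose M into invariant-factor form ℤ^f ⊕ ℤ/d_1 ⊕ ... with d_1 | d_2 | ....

Answer: M ≅ ℤ/3 ⊕ ℤ/9

Derivation:
rank_ℚ(R)=2; free=2−2=0
SNF(R) diag = [3, 9] → torsion [3, 9]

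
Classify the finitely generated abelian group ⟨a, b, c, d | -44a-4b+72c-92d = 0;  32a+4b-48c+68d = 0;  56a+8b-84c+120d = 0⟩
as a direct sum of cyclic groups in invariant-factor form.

rank_ℚ(R)=3; free=4−3=1
SNF(R) diag = [4, 4, 12] → torsion [4, 4, 12]

Answer: M ≅ ℤ^1 ⊕ ℤ/4 ⊕ ℤ/4 ⊕ ℤ/12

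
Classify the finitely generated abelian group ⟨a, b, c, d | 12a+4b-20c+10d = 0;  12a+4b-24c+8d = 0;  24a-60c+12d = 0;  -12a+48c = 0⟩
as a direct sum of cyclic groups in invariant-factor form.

Answer: M ≅ ℤ/2 ⊕ ℤ/4 ⊕ ℤ/12 ⊕ ℤ/12

Derivation:
rank_ℚ(R)=4; free=4−4=0
SNF(R) diag = [2, 4, 12, 12] → torsion [2, 4, 12, 12]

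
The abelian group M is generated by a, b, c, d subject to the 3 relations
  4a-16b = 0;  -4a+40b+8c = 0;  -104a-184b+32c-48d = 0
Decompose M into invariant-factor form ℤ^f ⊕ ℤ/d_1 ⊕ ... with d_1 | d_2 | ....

Answer: M ≅ ℤ^1 ⊕ ℤ/4 ⊕ ℤ/8 ⊕ ℤ/24

Derivation:
rank_ℚ(R)=3; free=4−3=1
SNF(R) diag = [4, 8, 24] → torsion [4, 8, 24]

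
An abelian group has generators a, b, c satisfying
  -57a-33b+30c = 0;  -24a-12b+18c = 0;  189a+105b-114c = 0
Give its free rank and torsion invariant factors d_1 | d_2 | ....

Answer: M ≅ ℤ/3 ⊕ ℤ/6 ⊕ ℤ/12

Derivation:
rank_ℚ(R)=3; free=3−3=0
SNF(R) diag = [3, 6, 12] → torsion [3, 6, 12]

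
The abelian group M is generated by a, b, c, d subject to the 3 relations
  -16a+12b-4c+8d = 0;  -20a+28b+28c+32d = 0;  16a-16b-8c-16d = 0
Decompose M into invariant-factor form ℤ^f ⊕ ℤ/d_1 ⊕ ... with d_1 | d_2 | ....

rank_ℚ(R)=3; free=4−3=1
SNF(R) diag = [4, 4, 8] → torsion [4, 4, 8]

Answer: M ≅ ℤ^1 ⊕ ℤ/4 ⊕ ℤ/4 ⊕ ℤ/8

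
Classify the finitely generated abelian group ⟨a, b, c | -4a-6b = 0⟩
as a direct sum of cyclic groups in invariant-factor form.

rank_ℚ(R)=1; free=3−1=2
SNF(R) diag = [2] → torsion [2]

Answer: M ≅ ℤ^2 ⊕ ℤ/2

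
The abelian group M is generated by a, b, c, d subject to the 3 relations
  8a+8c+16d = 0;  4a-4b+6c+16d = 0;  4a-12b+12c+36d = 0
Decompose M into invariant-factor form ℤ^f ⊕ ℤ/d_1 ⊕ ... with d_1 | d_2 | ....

Answer: M ≅ ℤ^1 ⊕ ℤ/2 ⊕ ℤ/4 ⊕ ℤ/8

Derivation:
rank_ℚ(R)=3; free=4−3=1
SNF(R) diag = [2, 4, 8] → torsion [2, 4, 8]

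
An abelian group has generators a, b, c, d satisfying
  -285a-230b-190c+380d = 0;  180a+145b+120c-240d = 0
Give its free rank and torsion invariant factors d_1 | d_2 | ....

Answer: M ≅ ℤ^2 ⊕ ℤ/5 ⊕ ℤ/5

Derivation:
rank_ℚ(R)=2; free=4−2=2
SNF(R) diag = [5, 5] → torsion [5, 5]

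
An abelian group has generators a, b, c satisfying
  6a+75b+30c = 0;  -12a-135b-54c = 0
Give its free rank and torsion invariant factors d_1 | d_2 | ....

rank_ℚ(R)=2; free=3−2=1
SNF(R) diag = [3, 6] → torsion [3, 6]

Answer: M ≅ ℤ^1 ⊕ ℤ/3 ⊕ ℤ/6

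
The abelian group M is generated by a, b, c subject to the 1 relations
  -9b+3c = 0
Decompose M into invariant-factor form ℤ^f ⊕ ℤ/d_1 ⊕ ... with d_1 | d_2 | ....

Answer: M ≅ ℤ^2 ⊕ ℤ/3

Derivation:
rank_ℚ(R)=1; free=3−1=2
SNF(R) diag = [3] → torsion [3]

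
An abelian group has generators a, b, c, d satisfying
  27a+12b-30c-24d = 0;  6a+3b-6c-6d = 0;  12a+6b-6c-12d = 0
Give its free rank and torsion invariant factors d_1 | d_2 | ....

Answer: M ≅ ℤ^1 ⊕ ℤ/3 ⊕ ℤ/3 ⊕ ℤ/6

Derivation:
rank_ℚ(R)=3; free=4−3=1
SNF(R) diag = [3, 3, 6] → torsion [3, 3, 6]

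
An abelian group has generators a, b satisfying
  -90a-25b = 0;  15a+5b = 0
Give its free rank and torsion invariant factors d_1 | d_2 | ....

rank_ℚ(R)=2; free=2−2=0
SNF(R) diag = [5, 15] → torsion [5, 15]

Answer: M ≅ ℤ/5 ⊕ ℤ/15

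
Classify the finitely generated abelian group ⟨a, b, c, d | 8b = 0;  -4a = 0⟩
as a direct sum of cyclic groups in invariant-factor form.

Answer: M ≅ ℤ^2 ⊕ ℤ/4 ⊕ ℤ/8

Derivation:
rank_ℚ(R)=2; free=4−2=2
SNF(R) diag = [4, 8] → torsion [4, 8]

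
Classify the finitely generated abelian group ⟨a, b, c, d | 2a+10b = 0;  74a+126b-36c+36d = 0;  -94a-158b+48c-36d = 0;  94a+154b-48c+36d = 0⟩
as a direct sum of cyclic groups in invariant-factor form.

Answer: M ≅ ℤ/2 ⊕ ℤ/4 ⊕ ℤ/12 ⊕ ℤ/36

Derivation:
rank_ℚ(R)=4; free=4−4=0
SNF(R) diag = [2, 4, 12, 36] → torsion [2, 4, 12, 36]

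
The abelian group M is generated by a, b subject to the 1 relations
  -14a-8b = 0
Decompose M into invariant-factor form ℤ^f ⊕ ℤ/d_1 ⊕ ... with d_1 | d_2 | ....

Answer: M ≅ ℤ^1 ⊕ ℤ/2

Derivation:
rank_ℚ(R)=1; free=2−1=1
SNF(R) diag = [2] → torsion [2]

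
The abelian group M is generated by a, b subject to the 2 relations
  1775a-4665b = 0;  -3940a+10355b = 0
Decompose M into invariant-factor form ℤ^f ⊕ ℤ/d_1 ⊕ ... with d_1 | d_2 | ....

rank_ℚ(R)=2; free=2−2=0
SNF(R) diag = [5, 5] → torsion [5, 5]

Answer: M ≅ ℤ/5 ⊕ ℤ/5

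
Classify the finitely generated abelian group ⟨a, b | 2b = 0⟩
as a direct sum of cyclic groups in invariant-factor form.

Answer: M ≅ ℤ^1 ⊕ ℤ/2

Derivation:
rank_ℚ(R)=1; free=2−1=1
SNF(R) diag = [2] → torsion [2]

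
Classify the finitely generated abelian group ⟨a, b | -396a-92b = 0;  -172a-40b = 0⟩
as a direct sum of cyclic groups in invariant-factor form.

rank_ℚ(R)=2; free=2−2=0
SNF(R) diag = [4, 4] → torsion [4, 4]

Answer: M ≅ ℤ/4 ⊕ ℤ/4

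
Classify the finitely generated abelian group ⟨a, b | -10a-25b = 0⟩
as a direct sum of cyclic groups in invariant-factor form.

rank_ℚ(R)=1; free=2−1=1
SNF(R) diag = [5] → torsion [5]

Answer: M ≅ ℤ^1 ⊕ ℤ/5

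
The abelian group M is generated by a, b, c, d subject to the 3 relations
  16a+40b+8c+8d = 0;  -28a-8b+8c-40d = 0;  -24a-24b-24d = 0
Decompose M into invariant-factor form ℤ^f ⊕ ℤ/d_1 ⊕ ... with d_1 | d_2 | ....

Answer: M ≅ ℤ^1 ⊕ ℤ/4 ⊕ ℤ/8 ⊕ ℤ/24

Derivation:
rank_ℚ(R)=3; free=4−3=1
SNF(R) diag = [4, 8, 24] → torsion [4, 8, 24]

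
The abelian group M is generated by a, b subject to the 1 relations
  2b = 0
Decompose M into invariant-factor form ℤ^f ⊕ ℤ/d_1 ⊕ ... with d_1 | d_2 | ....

Answer: M ≅ ℤ^1 ⊕ ℤ/2

Derivation:
rank_ℚ(R)=1; free=2−1=1
SNF(R) diag = [2] → torsion [2]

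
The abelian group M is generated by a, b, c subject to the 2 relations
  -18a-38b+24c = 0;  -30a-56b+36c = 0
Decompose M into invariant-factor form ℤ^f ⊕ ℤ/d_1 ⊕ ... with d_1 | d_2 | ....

rank_ℚ(R)=2; free=3−2=1
SNF(R) diag = [2, 6] → torsion [2, 6]

Answer: M ≅ ℤ^1 ⊕ ℤ/2 ⊕ ℤ/6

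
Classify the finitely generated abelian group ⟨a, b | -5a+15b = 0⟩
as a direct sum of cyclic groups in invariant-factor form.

Answer: M ≅ ℤ^1 ⊕ ℤ/5

Derivation:
rank_ℚ(R)=1; free=2−1=1
SNF(R) diag = [5] → torsion [5]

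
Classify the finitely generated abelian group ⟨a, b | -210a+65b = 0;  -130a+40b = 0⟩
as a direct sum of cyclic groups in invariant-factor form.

Answer: M ≅ ℤ/5 ⊕ ℤ/10

Derivation:
rank_ℚ(R)=2; free=2−2=0
SNF(R) diag = [5, 10] → torsion [5, 10]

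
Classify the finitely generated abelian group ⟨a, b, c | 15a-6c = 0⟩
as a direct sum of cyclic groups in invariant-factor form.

Answer: M ≅ ℤ^2 ⊕ ℤ/3

Derivation:
rank_ℚ(R)=1; free=3−1=2
SNF(R) diag = [3] → torsion [3]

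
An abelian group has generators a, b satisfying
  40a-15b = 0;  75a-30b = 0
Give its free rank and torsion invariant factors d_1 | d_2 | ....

Answer: M ≅ ℤ/5 ⊕ ℤ/15

Derivation:
rank_ℚ(R)=2; free=2−2=0
SNF(R) diag = [5, 15] → torsion [5, 15]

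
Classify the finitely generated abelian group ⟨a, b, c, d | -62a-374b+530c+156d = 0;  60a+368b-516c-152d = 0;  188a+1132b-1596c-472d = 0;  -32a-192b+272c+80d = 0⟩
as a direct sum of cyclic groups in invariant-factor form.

Answer: M ≅ ℤ/2 ⊕ ℤ/4 ⊕ ℤ/8 ⊕ ℤ/16

Derivation:
rank_ℚ(R)=4; free=4−4=0
SNF(R) diag = [2, 4, 8, 16] → torsion [2, 4, 8, 16]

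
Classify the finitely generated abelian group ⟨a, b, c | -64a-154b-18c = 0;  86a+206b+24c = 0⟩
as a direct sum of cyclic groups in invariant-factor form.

rank_ℚ(R)=2; free=3−2=1
SNF(R) diag = [2, 6] → torsion [2, 6]

Answer: M ≅ ℤ^1 ⊕ ℤ/2 ⊕ ℤ/6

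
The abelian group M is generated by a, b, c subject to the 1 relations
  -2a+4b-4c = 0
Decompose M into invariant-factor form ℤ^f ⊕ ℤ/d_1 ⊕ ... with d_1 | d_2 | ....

Answer: M ≅ ℤ^2 ⊕ ℤ/2

Derivation:
rank_ℚ(R)=1; free=3−1=2
SNF(R) diag = [2] → torsion [2]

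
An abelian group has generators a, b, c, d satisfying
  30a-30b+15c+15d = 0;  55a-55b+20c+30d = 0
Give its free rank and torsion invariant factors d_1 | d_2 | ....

rank_ℚ(R)=2; free=4−2=2
SNF(R) diag = [5, 15] → torsion [5, 15]

Answer: M ≅ ℤ^2 ⊕ ℤ/5 ⊕ ℤ/15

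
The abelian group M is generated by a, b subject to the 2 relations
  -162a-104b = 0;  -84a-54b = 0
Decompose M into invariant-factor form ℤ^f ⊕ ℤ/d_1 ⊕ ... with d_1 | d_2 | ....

rank_ℚ(R)=2; free=2−2=0
SNF(R) diag = [2, 6] → torsion [2, 6]

Answer: M ≅ ℤ/2 ⊕ ℤ/6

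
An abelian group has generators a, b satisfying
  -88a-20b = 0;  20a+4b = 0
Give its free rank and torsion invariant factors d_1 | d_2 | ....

Answer: M ≅ ℤ/4 ⊕ ℤ/12

Derivation:
rank_ℚ(R)=2; free=2−2=0
SNF(R) diag = [4, 12] → torsion [4, 12]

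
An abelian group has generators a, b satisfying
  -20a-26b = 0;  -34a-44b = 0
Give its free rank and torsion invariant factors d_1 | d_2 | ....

rank_ℚ(R)=2; free=2−2=0
SNF(R) diag = [2, 2] → torsion [2, 2]

Answer: M ≅ ℤ/2 ⊕ ℤ/2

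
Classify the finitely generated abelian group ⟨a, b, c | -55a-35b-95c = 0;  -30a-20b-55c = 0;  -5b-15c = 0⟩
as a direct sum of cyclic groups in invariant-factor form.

Answer: M ≅ ℤ/5 ⊕ ℤ/5 ⊕ ℤ/5

Derivation:
rank_ℚ(R)=3; free=3−3=0
SNF(R) diag = [5, 5, 5] → torsion [5, 5, 5]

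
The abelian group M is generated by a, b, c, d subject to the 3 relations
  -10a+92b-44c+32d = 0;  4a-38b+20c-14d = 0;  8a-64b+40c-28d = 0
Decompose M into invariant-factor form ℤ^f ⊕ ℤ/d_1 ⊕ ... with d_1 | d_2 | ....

Answer: M ≅ ℤ^1 ⊕ ℤ/2 ⊕ ℤ/6 ⊕ ℤ/12

Derivation:
rank_ℚ(R)=3; free=4−3=1
SNF(R) diag = [2, 6, 12] → torsion [2, 6, 12]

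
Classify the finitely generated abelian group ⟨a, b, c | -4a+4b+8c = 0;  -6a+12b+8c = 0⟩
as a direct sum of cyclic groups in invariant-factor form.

rank_ℚ(R)=2; free=3−2=1
SNF(R) diag = [2, 4] → torsion [2, 4]

Answer: M ≅ ℤ^1 ⊕ ℤ/2 ⊕ ℤ/4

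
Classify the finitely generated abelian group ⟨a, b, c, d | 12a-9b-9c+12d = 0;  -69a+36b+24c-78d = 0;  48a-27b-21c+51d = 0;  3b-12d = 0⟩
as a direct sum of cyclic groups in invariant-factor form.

rank_ℚ(R)=4; free=4−4=0
SNF(R) diag = [3, 3, 3, 3] → torsion [3, 3, 3, 3]

Answer: M ≅ ℤ/3 ⊕ ℤ/3 ⊕ ℤ/3 ⊕ ℤ/3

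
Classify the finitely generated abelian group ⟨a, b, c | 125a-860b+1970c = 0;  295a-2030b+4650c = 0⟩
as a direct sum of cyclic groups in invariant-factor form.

Answer: M ≅ ℤ^1 ⊕ ℤ/5 ⊕ ℤ/10

Derivation:
rank_ℚ(R)=2; free=3−2=1
SNF(R) diag = [5, 10] → torsion [5, 10]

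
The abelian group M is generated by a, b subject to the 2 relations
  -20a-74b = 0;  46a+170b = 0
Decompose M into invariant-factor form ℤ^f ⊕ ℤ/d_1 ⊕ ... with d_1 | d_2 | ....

rank_ℚ(R)=2; free=2−2=0
SNF(R) diag = [2, 2] → torsion [2, 2]

Answer: M ≅ ℤ/2 ⊕ ℤ/2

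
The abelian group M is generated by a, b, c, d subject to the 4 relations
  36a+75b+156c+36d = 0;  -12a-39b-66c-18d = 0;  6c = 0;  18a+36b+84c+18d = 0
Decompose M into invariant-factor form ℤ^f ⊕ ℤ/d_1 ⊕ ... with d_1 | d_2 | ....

rank_ℚ(R)=4; free=4−4=0
SNF(R) diag = [3, 6, 6, 18] → torsion [3, 6, 6, 18]

Answer: M ≅ ℤ/3 ⊕ ℤ/6 ⊕ ℤ/6 ⊕ ℤ/18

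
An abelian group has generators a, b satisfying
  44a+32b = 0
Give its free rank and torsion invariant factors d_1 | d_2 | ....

rank_ℚ(R)=1; free=2−1=1
SNF(R) diag = [4] → torsion [4]

Answer: M ≅ ℤ^1 ⊕ ℤ/4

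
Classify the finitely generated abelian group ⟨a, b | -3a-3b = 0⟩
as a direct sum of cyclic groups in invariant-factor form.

Answer: M ≅ ℤ^1 ⊕ ℤ/3

Derivation:
rank_ℚ(R)=1; free=2−1=1
SNF(R) diag = [3] → torsion [3]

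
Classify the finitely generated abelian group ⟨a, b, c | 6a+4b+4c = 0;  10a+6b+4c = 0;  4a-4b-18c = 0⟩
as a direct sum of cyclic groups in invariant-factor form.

Answer: M ≅ ℤ/2 ⊕ ℤ/2 ⊕ ℤ/6

Derivation:
rank_ℚ(R)=3; free=3−3=0
SNF(R) diag = [2, 2, 6] → torsion [2, 2, 6]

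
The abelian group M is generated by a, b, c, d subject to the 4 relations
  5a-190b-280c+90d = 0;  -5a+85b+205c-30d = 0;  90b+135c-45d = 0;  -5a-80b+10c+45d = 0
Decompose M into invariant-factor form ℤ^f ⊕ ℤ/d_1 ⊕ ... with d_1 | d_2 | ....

rank_ℚ(R)=4; free=4−4=0
SNF(R) diag = [5, 15, 45, 135] → torsion [5, 15, 45, 135]

Answer: M ≅ ℤ/5 ⊕ ℤ/15 ⊕ ℤ/45 ⊕ ℤ/135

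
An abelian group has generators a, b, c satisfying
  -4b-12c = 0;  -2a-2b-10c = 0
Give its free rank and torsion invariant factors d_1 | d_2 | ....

rank_ℚ(R)=2; free=3−2=1
SNF(R) diag = [2, 4] → torsion [2, 4]

Answer: M ≅ ℤ^1 ⊕ ℤ/2 ⊕ ℤ/4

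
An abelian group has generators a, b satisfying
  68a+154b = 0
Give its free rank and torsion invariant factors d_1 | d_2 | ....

Answer: M ≅ ℤ^1 ⊕ ℤ/2

Derivation:
rank_ℚ(R)=1; free=2−1=1
SNF(R) diag = [2] → torsion [2]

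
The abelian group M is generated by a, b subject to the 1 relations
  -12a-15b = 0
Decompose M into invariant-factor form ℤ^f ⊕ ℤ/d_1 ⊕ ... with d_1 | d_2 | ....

rank_ℚ(R)=1; free=2−1=1
SNF(R) diag = [3] → torsion [3]

Answer: M ≅ ℤ^1 ⊕ ℤ/3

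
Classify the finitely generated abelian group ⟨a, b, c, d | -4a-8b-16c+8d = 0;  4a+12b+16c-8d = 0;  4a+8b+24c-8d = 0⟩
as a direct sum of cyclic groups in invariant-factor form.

Answer: M ≅ ℤ^1 ⊕ ℤ/4 ⊕ ℤ/4 ⊕ ℤ/8

Derivation:
rank_ℚ(R)=3; free=4−3=1
SNF(R) diag = [4, 4, 8] → torsion [4, 4, 8]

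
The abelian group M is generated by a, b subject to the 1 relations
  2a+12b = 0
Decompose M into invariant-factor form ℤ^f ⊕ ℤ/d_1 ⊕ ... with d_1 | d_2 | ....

rank_ℚ(R)=1; free=2−1=1
SNF(R) diag = [2] → torsion [2]

Answer: M ≅ ℤ^1 ⊕ ℤ/2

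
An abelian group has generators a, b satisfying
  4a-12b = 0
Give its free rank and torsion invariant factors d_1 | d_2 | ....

rank_ℚ(R)=1; free=2−1=1
SNF(R) diag = [4] → torsion [4]

Answer: M ≅ ℤ^1 ⊕ ℤ/4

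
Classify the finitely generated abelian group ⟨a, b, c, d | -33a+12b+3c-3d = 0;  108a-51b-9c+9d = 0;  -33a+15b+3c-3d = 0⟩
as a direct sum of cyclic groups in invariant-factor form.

Answer: M ≅ ℤ^1 ⊕ ℤ/3 ⊕ ℤ/3 ⊕ ℤ/9

Derivation:
rank_ℚ(R)=3; free=4−3=1
SNF(R) diag = [3, 3, 9] → torsion [3, 3, 9]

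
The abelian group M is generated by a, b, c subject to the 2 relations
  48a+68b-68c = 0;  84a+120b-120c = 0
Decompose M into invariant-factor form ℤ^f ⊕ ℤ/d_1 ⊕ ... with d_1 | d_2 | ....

rank_ℚ(R)=2; free=3−2=1
SNF(R) diag = [4, 12] → torsion [4, 12]

Answer: M ≅ ℤ^1 ⊕ ℤ/4 ⊕ ℤ/12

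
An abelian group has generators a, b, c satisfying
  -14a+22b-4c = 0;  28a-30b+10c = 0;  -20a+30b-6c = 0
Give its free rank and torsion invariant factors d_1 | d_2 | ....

Answer: M ≅ ℤ/2 ⊕ ℤ/2 ⊕ ℤ/4

Derivation:
rank_ℚ(R)=3; free=3−3=0
SNF(R) diag = [2, 2, 4] → torsion [2, 2, 4]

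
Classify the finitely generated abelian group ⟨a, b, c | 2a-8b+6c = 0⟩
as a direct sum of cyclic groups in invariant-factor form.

Answer: M ≅ ℤ^2 ⊕ ℤ/2

Derivation:
rank_ℚ(R)=1; free=3−1=2
SNF(R) diag = [2] → torsion [2]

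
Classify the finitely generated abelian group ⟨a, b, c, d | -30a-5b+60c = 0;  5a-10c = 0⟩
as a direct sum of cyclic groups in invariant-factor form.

Answer: M ≅ ℤ^2 ⊕ ℤ/5 ⊕ ℤ/5

Derivation:
rank_ℚ(R)=2; free=4−2=2
SNF(R) diag = [5, 5] → torsion [5, 5]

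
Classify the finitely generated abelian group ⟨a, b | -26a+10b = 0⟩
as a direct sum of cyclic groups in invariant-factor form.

rank_ℚ(R)=1; free=2−1=1
SNF(R) diag = [2] → torsion [2]

Answer: M ≅ ℤ^1 ⊕ ℤ/2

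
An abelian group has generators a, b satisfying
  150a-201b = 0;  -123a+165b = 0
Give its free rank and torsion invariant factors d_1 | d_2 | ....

Answer: M ≅ ℤ/3 ⊕ ℤ/9

Derivation:
rank_ℚ(R)=2; free=2−2=0
SNF(R) diag = [3, 9] → torsion [3, 9]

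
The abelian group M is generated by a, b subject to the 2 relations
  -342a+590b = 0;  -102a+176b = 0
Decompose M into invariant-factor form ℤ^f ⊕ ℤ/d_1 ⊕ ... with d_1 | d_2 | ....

rank_ℚ(R)=2; free=2−2=0
SNF(R) diag = [2, 6] → torsion [2, 6]

Answer: M ≅ ℤ/2 ⊕ ℤ/6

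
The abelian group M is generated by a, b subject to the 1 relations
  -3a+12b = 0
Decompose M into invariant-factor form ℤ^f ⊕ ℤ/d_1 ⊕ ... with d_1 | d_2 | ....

Answer: M ≅ ℤ^1 ⊕ ℤ/3

Derivation:
rank_ℚ(R)=1; free=2−1=1
SNF(R) diag = [3] → torsion [3]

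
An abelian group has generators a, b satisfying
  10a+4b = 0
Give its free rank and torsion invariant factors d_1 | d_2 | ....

Answer: M ≅ ℤ^1 ⊕ ℤ/2

Derivation:
rank_ℚ(R)=1; free=2−1=1
SNF(R) diag = [2] → torsion [2]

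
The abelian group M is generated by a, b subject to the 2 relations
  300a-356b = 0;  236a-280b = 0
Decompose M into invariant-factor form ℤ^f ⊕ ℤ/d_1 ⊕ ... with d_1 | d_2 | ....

rank_ℚ(R)=2; free=2−2=0
SNF(R) diag = [4, 4] → torsion [4, 4]

Answer: M ≅ ℤ/4 ⊕ ℤ/4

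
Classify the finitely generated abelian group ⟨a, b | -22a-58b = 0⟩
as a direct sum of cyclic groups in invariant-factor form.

rank_ℚ(R)=1; free=2−1=1
SNF(R) diag = [2] → torsion [2]

Answer: M ≅ ℤ^1 ⊕ ℤ/2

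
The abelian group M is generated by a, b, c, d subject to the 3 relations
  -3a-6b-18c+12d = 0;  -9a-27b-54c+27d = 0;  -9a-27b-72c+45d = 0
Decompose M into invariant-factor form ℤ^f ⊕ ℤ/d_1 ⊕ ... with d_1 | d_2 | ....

rank_ℚ(R)=3; free=4−3=1
SNF(R) diag = [3, 9, 18] → torsion [3, 9, 18]

Answer: M ≅ ℤ^1 ⊕ ℤ/3 ⊕ ℤ/9 ⊕ ℤ/18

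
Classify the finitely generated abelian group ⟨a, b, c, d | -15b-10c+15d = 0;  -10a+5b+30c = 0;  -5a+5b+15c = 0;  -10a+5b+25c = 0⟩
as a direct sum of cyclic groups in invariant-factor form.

Answer: M ≅ ℤ/5 ⊕ ℤ/5 ⊕ ℤ/5 ⊕ ℤ/15

Derivation:
rank_ℚ(R)=4; free=4−4=0
SNF(R) diag = [5, 5, 5, 15] → torsion [5, 5, 5, 15]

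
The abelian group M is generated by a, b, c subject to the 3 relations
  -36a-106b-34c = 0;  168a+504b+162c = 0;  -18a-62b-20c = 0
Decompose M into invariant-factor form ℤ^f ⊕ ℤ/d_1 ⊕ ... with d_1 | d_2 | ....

rank_ℚ(R)=3; free=3−3=0
SNF(R) diag = [2, 6, 6] → torsion [2, 6, 6]

Answer: M ≅ ℤ/2 ⊕ ℤ/6 ⊕ ℤ/6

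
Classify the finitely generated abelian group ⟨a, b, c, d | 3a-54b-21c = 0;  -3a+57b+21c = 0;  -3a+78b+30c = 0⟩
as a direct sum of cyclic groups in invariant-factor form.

Answer: M ≅ ℤ^1 ⊕ ℤ/3 ⊕ ℤ/3 ⊕ ℤ/9

Derivation:
rank_ℚ(R)=3; free=4−3=1
SNF(R) diag = [3, 3, 9] → torsion [3, 3, 9]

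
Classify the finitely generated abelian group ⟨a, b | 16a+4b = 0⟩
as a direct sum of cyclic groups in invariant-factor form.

Answer: M ≅ ℤ^1 ⊕ ℤ/4

Derivation:
rank_ℚ(R)=1; free=2−1=1
SNF(R) diag = [4] → torsion [4]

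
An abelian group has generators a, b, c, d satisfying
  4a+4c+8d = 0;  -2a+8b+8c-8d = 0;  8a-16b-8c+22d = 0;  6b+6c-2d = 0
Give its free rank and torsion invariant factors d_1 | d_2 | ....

rank_ℚ(R)=4; free=4−4=0
SNF(R) diag = [2, 2, 2, 4] → torsion [2, 2, 2, 4]

Answer: M ≅ ℤ/2 ⊕ ℤ/2 ⊕ ℤ/2 ⊕ ℤ/4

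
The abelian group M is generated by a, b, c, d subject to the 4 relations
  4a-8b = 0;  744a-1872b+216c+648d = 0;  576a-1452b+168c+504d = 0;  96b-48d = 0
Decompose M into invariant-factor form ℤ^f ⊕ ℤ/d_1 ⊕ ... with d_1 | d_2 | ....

rank_ℚ(R)=4; free=4−4=0
SNF(R) diag = [4, 12, 24, 48] → torsion [4, 12, 24, 48]

Answer: M ≅ ℤ/4 ⊕ ℤ/12 ⊕ ℤ/24 ⊕ ℤ/48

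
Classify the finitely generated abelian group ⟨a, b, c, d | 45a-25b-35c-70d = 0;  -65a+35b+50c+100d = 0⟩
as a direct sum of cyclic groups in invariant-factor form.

Answer: M ≅ ℤ^2 ⊕ ℤ/5 ⊕ ℤ/5

Derivation:
rank_ℚ(R)=2; free=4−2=2
SNF(R) diag = [5, 5] → torsion [5, 5]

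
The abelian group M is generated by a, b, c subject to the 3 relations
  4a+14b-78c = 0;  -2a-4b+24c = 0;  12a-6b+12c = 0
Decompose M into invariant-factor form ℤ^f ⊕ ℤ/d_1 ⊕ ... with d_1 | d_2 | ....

Answer: M ≅ ℤ/2 ⊕ ℤ/6 ⊕ ℤ/6

Derivation:
rank_ℚ(R)=3; free=3−3=0
SNF(R) diag = [2, 6, 6] → torsion [2, 6, 6]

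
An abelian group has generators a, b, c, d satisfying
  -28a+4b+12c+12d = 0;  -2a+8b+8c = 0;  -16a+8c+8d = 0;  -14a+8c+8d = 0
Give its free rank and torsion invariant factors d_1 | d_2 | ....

Answer: M ≅ ℤ/2 ⊕ ℤ/4 ⊕ ℤ/8 ⊕ ℤ/8

Derivation:
rank_ℚ(R)=4; free=4−4=0
SNF(R) diag = [2, 4, 8, 8] → torsion [2, 4, 8, 8]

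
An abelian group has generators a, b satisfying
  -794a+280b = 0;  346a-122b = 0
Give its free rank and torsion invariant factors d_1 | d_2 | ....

rank_ℚ(R)=2; free=2−2=0
SNF(R) diag = [2, 6] → torsion [2, 6]

Answer: M ≅ ℤ/2 ⊕ ℤ/6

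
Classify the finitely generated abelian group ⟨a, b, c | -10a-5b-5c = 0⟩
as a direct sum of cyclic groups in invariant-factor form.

Answer: M ≅ ℤ^2 ⊕ ℤ/5

Derivation:
rank_ℚ(R)=1; free=3−1=2
SNF(R) diag = [5] → torsion [5]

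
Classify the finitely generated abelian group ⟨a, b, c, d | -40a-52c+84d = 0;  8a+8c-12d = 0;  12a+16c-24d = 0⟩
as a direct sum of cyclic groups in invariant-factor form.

Answer: M ≅ ℤ^1 ⊕ ℤ/4 ⊕ ℤ/4 ⊕ ℤ/12

Derivation:
rank_ℚ(R)=3; free=4−3=1
SNF(R) diag = [4, 4, 12] → torsion [4, 4, 12]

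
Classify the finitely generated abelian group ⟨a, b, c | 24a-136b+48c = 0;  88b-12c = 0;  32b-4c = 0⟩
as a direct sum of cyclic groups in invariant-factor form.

Answer: M ≅ ℤ/4 ⊕ ℤ/8 ⊕ ℤ/24

Derivation:
rank_ℚ(R)=3; free=3−3=0
SNF(R) diag = [4, 8, 24] → torsion [4, 8, 24]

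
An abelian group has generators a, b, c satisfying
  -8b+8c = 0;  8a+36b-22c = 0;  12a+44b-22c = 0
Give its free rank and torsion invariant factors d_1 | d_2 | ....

rank_ℚ(R)=3; free=3−3=0
SNF(R) diag = [2, 4, 8] → torsion [2, 4, 8]

Answer: M ≅ ℤ/2 ⊕ ℤ/4 ⊕ ℤ/8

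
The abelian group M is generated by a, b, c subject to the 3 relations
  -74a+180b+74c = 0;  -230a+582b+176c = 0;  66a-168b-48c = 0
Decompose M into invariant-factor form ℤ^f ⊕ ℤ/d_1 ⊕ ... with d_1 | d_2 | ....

Answer: M ≅ ℤ/2 ⊕ ℤ/6 ⊕ ℤ/18

Derivation:
rank_ℚ(R)=3; free=3−3=0
SNF(R) diag = [2, 6, 18] → torsion [2, 6, 18]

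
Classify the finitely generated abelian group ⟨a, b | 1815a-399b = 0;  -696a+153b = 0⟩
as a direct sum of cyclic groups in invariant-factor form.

Answer: M ≅ ℤ/3 ⊕ ℤ/3

Derivation:
rank_ℚ(R)=2; free=2−2=0
SNF(R) diag = [3, 3] → torsion [3, 3]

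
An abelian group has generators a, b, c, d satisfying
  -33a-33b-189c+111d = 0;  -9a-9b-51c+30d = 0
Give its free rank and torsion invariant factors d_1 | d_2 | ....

rank_ℚ(R)=2; free=4−2=2
SNF(R) diag = [3, 3] → torsion [3, 3]

Answer: M ≅ ℤ^2 ⊕ ℤ/3 ⊕ ℤ/3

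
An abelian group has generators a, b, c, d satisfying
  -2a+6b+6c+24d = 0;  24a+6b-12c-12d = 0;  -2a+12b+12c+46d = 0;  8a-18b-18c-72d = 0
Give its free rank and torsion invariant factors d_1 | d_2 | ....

rank_ℚ(R)=4; free=4−4=0
SNF(R) diag = [2, 2, 6, 18] → torsion [2, 2, 6, 18]

Answer: M ≅ ℤ/2 ⊕ ℤ/2 ⊕ ℤ/6 ⊕ ℤ/18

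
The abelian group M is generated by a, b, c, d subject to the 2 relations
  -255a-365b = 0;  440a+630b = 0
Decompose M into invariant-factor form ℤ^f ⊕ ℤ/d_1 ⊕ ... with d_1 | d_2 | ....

Answer: M ≅ ℤ^2 ⊕ ℤ/5 ⊕ ℤ/10

Derivation:
rank_ℚ(R)=2; free=4−2=2
SNF(R) diag = [5, 10] → torsion [5, 10]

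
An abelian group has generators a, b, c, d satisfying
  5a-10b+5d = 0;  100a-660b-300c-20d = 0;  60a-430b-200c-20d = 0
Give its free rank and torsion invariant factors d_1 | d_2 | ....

rank_ℚ(R)=3; free=4−3=1
SNF(R) diag = [5, 10, 20] → torsion [5, 10, 20]

Answer: M ≅ ℤ^1 ⊕ ℤ/5 ⊕ ℤ/10 ⊕ ℤ/20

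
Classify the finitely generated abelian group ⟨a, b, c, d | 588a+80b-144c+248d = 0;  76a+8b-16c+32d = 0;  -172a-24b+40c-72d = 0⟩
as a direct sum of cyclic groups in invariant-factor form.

rank_ℚ(R)=3; free=4−3=1
SNF(R) diag = [4, 8, 24] → torsion [4, 8, 24]

Answer: M ≅ ℤ^1 ⊕ ℤ/4 ⊕ ℤ/8 ⊕ ℤ/24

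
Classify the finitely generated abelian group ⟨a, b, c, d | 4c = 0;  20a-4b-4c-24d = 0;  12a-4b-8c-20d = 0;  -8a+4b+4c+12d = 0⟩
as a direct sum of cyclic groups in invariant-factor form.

rank_ℚ(R)=4; free=4−4=0
SNF(R) diag = [4, 4, 4, 12] → torsion [4, 4, 4, 12]

Answer: M ≅ ℤ/4 ⊕ ℤ/4 ⊕ ℤ/4 ⊕ ℤ/12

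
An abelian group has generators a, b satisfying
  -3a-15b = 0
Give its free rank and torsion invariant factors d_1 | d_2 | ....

Answer: M ≅ ℤ^1 ⊕ ℤ/3

Derivation:
rank_ℚ(R)=1; free=2−1=1
SNF(R) diag = [3] → torsion [3]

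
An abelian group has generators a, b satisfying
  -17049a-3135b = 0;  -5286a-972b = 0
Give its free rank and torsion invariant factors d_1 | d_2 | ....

rank_ℚ(R)=2; free=2−2=0
SNF(R) diag = [3, 6] → torsion [3, 6]

Answer: M ≅ ℤ/3 ⊕ ℤ/6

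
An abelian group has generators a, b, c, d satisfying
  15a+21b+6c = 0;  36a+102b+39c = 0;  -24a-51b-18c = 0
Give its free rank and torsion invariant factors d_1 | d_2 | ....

Answer: M ≅ ℤ^1 ⊕ ℤ/3 ⊕ ℤ/3 ⊕ ℤ/9

Derivation:
rank_ℚ(R)=3; free=4−3=1
SNF(R) diag = [3, 3, 9] → torsion [3, 3, 9]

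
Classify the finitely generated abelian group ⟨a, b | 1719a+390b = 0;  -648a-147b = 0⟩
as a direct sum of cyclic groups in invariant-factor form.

Answer: M ≅ ℤ/3 ⊕ ℤ/9

Derivation:
rank_ℚ(R)=2; free=2−2=0
SNF(R) diag = [3, 9] → torsion [3, 9]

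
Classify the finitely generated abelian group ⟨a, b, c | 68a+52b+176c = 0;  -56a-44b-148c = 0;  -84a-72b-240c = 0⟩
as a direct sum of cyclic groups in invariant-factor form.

rank_ℚ(R)=3; free=3−3=0
SNF(R) diag = [4, 4, 12] → torsion [4, 4, 12]

Answer: M ≅ ℤ/4 ⊕ ℤ/4 ⊕ ℤ/12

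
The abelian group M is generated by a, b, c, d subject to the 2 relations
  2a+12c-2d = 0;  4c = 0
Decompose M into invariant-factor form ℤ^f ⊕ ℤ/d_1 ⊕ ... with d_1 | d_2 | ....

Answer: M ≅ ℤ^2 ⊕ ℤ/2 ⊕ ℤ/4

Derivation:
rank_ℚ(R)=2; free=4−2=2
SNF(R) diag = [2, 4] → torsion [2, 4]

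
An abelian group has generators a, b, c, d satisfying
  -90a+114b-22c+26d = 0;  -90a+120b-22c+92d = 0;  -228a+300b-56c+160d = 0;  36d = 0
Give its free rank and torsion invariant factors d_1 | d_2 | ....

rank_ℚ(R)=4; free=4−4=0
SNF(R) diag = [2, 6, 12, 36] → torsion [2, 6, 12, 36]

Answer: M ≅ ℤ/2 ⊕ ℤ/6 ⊕ ℤ/12 ⊕ ℤ/36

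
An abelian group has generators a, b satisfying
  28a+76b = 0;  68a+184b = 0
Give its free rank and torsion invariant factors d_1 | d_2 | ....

rank_ℚ(R)=2; free=2−2=0
SNF(R) diag = [4, 4] → torsion [4, 4]

Answer: M ≅ ℤ/4 ⊕ ℤ/4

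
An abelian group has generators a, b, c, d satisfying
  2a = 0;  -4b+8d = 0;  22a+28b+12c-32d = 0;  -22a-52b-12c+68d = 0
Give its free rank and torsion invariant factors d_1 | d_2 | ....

rank_ℚ(R)=4; free=4−4=0
SNF(R) diag = [2, 4, 12, 12] → torsion [2, 4, 12, 12]

Answer: M ≅ ℤ/2 ⊕ ℤ/4 ⊕ ℤ/12 ⊕ ℤ/12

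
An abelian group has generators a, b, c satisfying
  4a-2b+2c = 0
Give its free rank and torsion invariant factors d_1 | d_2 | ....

rank_ℚ(R)=1; free=3−1=2
SNF(R) diag = [2] → torsion [2]

Answer: M ≅ ℤ^2 ⊕ ℤ/2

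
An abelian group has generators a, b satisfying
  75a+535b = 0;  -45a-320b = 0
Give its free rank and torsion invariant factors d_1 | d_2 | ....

rank_ℚ(R)=2; free=2−2=0
SNF(R) diag = [5, 15] → torsion [5, 15]

Answer: M ≅ ℤ/5 ⊕ ℤ/15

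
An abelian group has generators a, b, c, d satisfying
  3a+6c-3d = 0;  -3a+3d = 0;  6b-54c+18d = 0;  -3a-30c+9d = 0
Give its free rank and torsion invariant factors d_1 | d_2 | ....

Answer: M ≅ ℤ/3 ⊕ ℤ/6 ⊕ ℤ/6 ⊕ ℤ/6

Derivation:
rank_ℚ(R)=4; free=4−4=0
SNF(R) diag = [3, 6, 6, 6] → torsion [3, 6, 6, 6]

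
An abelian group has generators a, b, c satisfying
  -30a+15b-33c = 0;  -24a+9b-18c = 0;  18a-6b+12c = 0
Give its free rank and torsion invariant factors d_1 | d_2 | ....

rank_ℚ(R)=3; free=3−3=0
SNF(R) diag = [3, 3, 6] → torsion [3, 3, 6]

Answer: M ≅ ℤ/3 ⊕ ℤ/3 ⊕ ℤ/6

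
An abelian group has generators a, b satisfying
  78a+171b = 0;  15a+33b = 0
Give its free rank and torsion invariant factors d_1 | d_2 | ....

Answer: M ≅ ℤ/3 ⊕ ℤ/3

Derivation:
rank_ℚ(R)=2; free=2−2=0
SNF(R) diag = [3, 3] → torsion [3, 3]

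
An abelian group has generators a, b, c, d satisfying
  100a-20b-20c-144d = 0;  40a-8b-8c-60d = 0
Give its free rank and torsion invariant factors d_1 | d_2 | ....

rank_ℚ(R)=2; free=4−2=2
SNF(R) diag = [4, 12] → torsion [4, 12]

Answer: M ≅ ℤ^2 ⊕ ℤ/4 ⊕ ℤ/12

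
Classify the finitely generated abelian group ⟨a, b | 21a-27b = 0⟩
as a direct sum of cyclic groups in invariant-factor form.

Answer: M ≅ ℤ^1 ⊕ ℤ/3

Derivation:
rank_ℚ(R)=1; free=2−1=1
SNF(R) diag = [3] → torsion [3]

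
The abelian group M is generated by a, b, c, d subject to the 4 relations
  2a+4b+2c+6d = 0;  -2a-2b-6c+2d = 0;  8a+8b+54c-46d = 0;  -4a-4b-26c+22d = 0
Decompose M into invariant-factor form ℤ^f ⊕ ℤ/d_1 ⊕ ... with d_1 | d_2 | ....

rank_ℚ(R)=4; free=4−4=0
SNF(R) diag = [2, 2, 2, 4] → torsion [2, 2, 2, 4]

Answer: M ≅ ℤ/2 ⊕ ℤ/2 ⊕ ℤ/2 ⊕ ℤ/4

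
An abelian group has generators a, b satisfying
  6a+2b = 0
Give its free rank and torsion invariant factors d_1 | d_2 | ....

rank_ℚ(R)=1; free=2−1=1
SNF(R) diag = [2] → torsion [2]

Answer: M ≅ ℤ^1 ⊕ ℤ/2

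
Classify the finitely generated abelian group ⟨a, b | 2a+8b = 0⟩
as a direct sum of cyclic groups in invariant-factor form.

Answer: M ≅ ℤ^1 ⊕ ℤ/2

Derivation:
rank_ℚ(R)=1; free=2−1=1
SNF(R) diag = [2] → torsion [2]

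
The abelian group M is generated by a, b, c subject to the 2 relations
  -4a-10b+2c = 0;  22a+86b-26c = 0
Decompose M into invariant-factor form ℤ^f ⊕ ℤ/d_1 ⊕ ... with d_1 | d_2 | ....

rank_ℚ(R)=2; free=3−2=1
SNF(R) diag = [2, 2] → torsion [2, 2]

Answer: M ≅ ℤ^1 ⊕ ℤ/2 ⊕ ℤ/2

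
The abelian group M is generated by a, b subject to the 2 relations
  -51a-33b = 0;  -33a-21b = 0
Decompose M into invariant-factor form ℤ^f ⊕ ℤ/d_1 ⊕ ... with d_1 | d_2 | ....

rank_ℚ(R)=2; free=2−2=0
SNF(R) diag = [3, 6] → torsion [3, 6]

Answer: M ≅ ℤ/3 ⊕ ℤ/6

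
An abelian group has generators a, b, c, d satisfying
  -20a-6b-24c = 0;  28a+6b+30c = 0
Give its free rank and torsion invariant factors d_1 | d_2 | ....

Answer: M ≅ ℤ^2 ⊕ ℤ/2 ⊕ ℤ/6

Derivation:
rank_ℚ(R)=2; free=4−2=2
SNF(R) diag = [2, 6] → torsion [2, 6]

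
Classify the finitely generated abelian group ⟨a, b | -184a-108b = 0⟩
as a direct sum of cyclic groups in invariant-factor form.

rank_ℚ(R)=1; free=2−1=1
SNF(R) diag = [4] → torsion [4]

Answer: M ≅ ℤ^1 ⊕ ℤ/4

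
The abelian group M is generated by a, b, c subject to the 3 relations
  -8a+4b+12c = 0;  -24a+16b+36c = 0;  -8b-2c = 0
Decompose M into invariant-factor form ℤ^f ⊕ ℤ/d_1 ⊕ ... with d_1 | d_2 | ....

rank_ℚ(R)=3; free=3−3=0
SNF(R) diag = [2, 4, 8] → torsion [2, 4, 8]

Answer: M ≅ ℤ/2 ⊕ ℤ/4 ⊕ ℤ/8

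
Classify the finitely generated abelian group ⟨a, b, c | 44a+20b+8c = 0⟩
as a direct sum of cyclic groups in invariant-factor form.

Answer: M ≅ ℤ^2 ⊕ ℤ/4

Derivation:
rank_ℚ(R)=1; free=3−1=2
SNF(R) diag = [4] → torsion [4]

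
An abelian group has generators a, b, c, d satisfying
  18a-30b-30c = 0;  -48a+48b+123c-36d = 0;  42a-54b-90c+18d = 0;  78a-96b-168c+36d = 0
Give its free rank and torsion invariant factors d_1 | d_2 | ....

Answer: M ≅ ℤ/3 ⊕ ℤ/6 ⊕ ℤ/6 ⊕ ℤ/18

Derivation:
rank_ℚ(R)=4; free=4−4=0
SNF(R) diag = [3, 6, 6, 18] → torsion [3, 6, 6, 18]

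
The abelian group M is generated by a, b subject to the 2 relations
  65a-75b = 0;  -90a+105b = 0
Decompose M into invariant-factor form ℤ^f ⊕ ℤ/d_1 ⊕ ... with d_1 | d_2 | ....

Answer: M ≅ ℤ/5 ⊕ ℤ/15

Derivation:
rank_ℚ(R)=2; free=2−2=0
SNF(R) diag = [5, 15] → torsion [5, 15]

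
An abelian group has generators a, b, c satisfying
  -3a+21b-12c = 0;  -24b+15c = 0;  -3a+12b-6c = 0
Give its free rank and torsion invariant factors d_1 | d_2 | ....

Answer: M ≅ ℤ/3 ⊕ ℤ/3 ⊕ ℤ/3

Derivation:
rank_ℚ(R)=3; free=3−3=0
SNF(R) diag = [3, 3, 3] → torsion [3, 3, 3]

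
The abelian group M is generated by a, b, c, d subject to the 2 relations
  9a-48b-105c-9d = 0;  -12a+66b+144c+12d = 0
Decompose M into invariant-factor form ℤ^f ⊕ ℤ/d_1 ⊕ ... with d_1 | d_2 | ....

Answer: M ≅ ℤ^2 ⊕ ℤ/3 ⊕ ℤ/6

Derivation:
rank_ℚ(R)=2; free=4−2=2
SNF(R) diag = [3, 6] → torsion [3, 6]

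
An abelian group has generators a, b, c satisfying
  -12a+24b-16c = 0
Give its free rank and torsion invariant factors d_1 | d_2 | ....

Answer: M ≅ ℤ^2 ⊕ ℤ/4

Derivation:
rank_ℚ(R)=1; free=3−1=2
SNF(R) diag = [4] → torsion [4]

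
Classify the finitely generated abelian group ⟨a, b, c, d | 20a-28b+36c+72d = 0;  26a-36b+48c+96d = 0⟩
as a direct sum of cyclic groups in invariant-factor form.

Answer: M ≅ ℤ^2 ⊕ ℤ/2 ⊕ ℤ/4

Derivation:
rank_ℚ(R)=2; free=4−2=2
SNF(R) diag = [2, 4] → torsion [2, 4]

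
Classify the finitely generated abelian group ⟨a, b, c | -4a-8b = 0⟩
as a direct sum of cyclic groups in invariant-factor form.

rank_ℚ(R)=1; free=3−1=2
SNF(R) diag = [4] → torsion [4]

Answer: M ≅ ℤ^2 ⊕ ℤ/4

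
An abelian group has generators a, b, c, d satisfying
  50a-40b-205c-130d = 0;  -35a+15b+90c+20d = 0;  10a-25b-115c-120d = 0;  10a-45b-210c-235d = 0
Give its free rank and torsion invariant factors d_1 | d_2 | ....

rank_ℚ(R)=4; free=4−4=0
SNF(R) diag = [5, 5, 15, 15] → torsion [5, 5, 15, 15]

Answer: M ≅ ℤ/5 ⊕ ℤ/5 ⊕ ℤ/15 ⊕ ℤ/15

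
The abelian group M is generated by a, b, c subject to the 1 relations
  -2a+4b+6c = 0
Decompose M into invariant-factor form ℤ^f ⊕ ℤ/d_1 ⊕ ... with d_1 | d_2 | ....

rank_ℚ(R)=1; free=3−1=2
SNF(R) diag = [2] → torsion [2]

Answer: M ≅ ℤ^2 ⊕ ℤ/2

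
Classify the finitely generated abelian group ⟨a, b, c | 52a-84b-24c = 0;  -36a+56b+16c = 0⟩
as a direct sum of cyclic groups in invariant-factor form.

Answer: M ≅ ℤ^1 ⊕ ℤ/4 ⊕ ℤ/4

Derivation:
rank_ℚ(R)=2; free=3−2=1
SNF(R) diag = [4, 4] → torsion [4, 4]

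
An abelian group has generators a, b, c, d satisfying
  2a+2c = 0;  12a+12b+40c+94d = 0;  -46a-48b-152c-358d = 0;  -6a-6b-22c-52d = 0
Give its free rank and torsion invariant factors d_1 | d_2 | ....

Answer: M ≅ ℤ/2 ⊕ ℤ/2 ⊕ ℤ/6 ⊕ ℤ/6

Derivation:
rank_ℚ(R)=4; free=4−4=0
SNF(R) diag = [2, 2, 6, 6] → torsion [2, 2, 6, 6]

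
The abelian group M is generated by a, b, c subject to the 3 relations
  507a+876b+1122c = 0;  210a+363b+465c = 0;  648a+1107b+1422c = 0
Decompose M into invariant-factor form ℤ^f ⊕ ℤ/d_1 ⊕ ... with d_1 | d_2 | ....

Answer: M ≅ ℤ/3 ⊕ ℤ/9 ⊕ ℤ/27

Derivation:
rank_ℚ(R)=3; free=3−3=0
SNF(R) diag = [3, 9, 27] → torsion [3, 9, 27]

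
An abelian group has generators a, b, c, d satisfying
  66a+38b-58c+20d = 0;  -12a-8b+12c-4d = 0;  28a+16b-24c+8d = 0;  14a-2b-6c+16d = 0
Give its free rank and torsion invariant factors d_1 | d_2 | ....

Answer: M ≅ ℤ/2 ⊕ ℤ/4 ⊕ ℤ/4 ⊕ ℤ/8

Derivation:
rank_ℚ(R)=4; free=4−4=0
SNF(R) diag = [2, 4, 4, 8] → torsion [2, 4, 4, 8]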